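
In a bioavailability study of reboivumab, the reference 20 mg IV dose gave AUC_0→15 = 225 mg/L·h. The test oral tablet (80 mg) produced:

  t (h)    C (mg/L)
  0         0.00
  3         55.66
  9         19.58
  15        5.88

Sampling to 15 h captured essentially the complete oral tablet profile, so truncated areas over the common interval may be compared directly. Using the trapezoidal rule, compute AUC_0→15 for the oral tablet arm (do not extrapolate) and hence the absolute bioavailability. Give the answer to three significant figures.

F = 0.428

Trapezoidal AUC_0→15 (oral tablet):
  [0→3]: (0.00+55.66)/2 × 3 = 83.49
  [3→9]: (55.66+19.58)/2 × 6 = 225.72
  [9→15]: (19.58+5.88)/2 × 6 = 76.38
  Sum = 385.59 mg/L·h
F = (AUC_ev/D_ev)/(AUC_iv/D_iv) = (385.59/80)/(225/20) = 4.819875/11.25 = 0.4284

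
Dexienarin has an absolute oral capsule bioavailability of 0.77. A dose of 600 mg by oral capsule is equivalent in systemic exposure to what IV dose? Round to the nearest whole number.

D_iv = 462 mg

Systemic exposure from an extravascular dose = F × D_ev, so the equivalent IV dose is F × D_ev.
D_iv = F × D_ev = 0.77 × 600 = 462 mg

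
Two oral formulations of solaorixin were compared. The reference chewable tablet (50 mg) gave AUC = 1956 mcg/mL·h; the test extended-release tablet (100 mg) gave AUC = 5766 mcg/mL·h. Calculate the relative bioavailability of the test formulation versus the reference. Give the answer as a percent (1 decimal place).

F_rel = 147.4%

F_rel = (AUC_test/D_test) / (AUC_ref/D_ref)
      = (5766/100) / (1956/50)
      = 57.66 / 39.12 = 1.4739 = 147.39%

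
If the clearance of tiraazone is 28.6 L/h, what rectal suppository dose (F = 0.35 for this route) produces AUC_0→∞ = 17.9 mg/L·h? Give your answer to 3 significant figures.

Dose = CL × AUC_0→∞ / F
     = 28.6 × 17.9 / 0.35 = 1462.69 mg

Dose = 1460 mg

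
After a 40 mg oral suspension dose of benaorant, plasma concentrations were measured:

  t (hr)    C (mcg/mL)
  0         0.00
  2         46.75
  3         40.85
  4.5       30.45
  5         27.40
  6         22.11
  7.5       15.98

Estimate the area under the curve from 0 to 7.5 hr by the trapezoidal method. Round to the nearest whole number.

AUC = 212 mcg/mL·hr

Trapezoidal AUC_0→7.5:
  [0→2]: (0.00+46.75)/2 × 2 = 46.75
  [2→3]: (46.75+40.85)/2 × 1 = 43.8
  [3→4.5]: (40.85+30.45)/2 × 1.5 = 53.475
  [4.5→5]: (30.45+27.40)/2 × 0.5 = 14.4625
  [5→6]: (27.40+22.11)/2 × 1 = 24.755
  [6→7.5]: (22.11+15.98)/2 × 1.5 = 28.5675
  Sum = 211.81 mcg/mL·hr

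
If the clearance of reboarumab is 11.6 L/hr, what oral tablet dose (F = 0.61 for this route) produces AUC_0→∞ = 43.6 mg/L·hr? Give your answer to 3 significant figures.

Dose = 829 mg

Dose = CL × AUC_0→∞ / F
     = 11.6 × 43.6 / 0.61 = 829.115 mg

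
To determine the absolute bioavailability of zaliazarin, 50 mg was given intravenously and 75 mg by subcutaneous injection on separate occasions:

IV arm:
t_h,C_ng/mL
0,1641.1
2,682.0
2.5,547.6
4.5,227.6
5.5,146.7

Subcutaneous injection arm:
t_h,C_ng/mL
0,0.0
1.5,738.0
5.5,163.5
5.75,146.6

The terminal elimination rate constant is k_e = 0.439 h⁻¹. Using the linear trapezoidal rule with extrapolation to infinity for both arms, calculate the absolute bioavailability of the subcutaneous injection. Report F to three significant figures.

Trapezoidal AUC_0→5.5 (IV):
  [0→2]: (1641.1+682.0)/2 × 2 = 2323.1
  [2→2.5]: (682.0+547.6)/2 × 0.5 = 307.4
  [2.5→4.5]: (547.6+227.6)/2 × 2 = 775.2
  [4.5→5.5]: (227.6+146.7)/2 × 1 = 187.15
  Sum = 3592.85 ng/mL·h
IV tail: 146.7/0.439 = 334.169; AUC_iv,0→∞ = 3592.85 + 334.169 = 3927.019 ng/mL·h
Trapezoidal AUC_0→5.75 (subcutaneous injection):
  [0→1.5]: (0.0+738.0)/2 × 1.5 = 553.5
  [1.5→5.5]: (738.0+163.5)/2 × 4 = 1803.0
  [5.5→5.75]: (163.5+146.6)/2 × 0.25 = 38.7625
  Sum = 2395.2625 ng/mL·h
subcutaneous injection tail: 146.6/0.439 = 333.941; AUC_ev,0→∞ = 2395.2625 + 333.941 = 2729.2035 ng/mL·h
F = (AUC_ev/D_ev)/(AUC_iv/D_iv) = (2729.2035/75)/(3927.019/50) = 36.38938/78.54038 = 0.4633

F = 0.463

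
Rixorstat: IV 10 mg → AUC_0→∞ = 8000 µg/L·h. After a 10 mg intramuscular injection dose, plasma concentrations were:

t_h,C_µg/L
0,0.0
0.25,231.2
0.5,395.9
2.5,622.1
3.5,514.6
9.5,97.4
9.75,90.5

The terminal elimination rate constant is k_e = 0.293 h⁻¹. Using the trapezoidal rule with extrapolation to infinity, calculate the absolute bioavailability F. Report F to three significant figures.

F = 0.483

Trapezoidal AUC_0→9.75 (intramuscular injection):
  [0→0.25]: (0.0+231.2)/2 × 0.25 = 28.9
  [0.25→0.5]: (231.2+395.9)/2 × 0.25 = 78.3875
  [0.5→2.5]: (395.9+622.1)/2 × 2 = 1018.0
  [2.5→3.5]: (622.1+514.6)/2 × 1 = 568.35
  [3.5→9.5]: (514.6+97.4)/2 × 6 = 1836.0
  [9.5→9.75]: (97.4+90.5)/2 × 0.25 = 23.4875
  Sum = 3553.125 µg/L·h
Tail: C_last/k_e = 90.5/0.293 = 308.874
AUC_0→∞ (intramuscular injection) = 3553.125 + 308.874 = 3861.999 µg/L·h
F = (AUC_ev/D_ev)/(AUC_iv/D_iv) = (3861.999/10)/(8000/10) = 386.1999/800 = 0.4827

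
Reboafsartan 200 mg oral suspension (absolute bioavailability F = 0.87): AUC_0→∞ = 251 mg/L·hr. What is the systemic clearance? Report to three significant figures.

CL = 0.693 L/hr

CL = F × Dose / AUC_0→∞
   = 0.87 × 200 / 251 = 0.693227 L/hr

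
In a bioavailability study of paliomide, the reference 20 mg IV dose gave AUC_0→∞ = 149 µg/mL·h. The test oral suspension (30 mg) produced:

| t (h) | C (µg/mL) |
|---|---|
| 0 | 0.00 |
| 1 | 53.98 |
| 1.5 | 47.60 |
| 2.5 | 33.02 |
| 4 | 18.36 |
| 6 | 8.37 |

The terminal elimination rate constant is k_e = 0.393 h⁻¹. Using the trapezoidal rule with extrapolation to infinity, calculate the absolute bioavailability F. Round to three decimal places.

Trapezoidal AUC_0→6 (oral suspension):
  [0→1]: (0.00+53.98)/2 × 1 = 26.99
  [1→1.5]: (53.98+47.60)/2 × 0.5 = 25.395
  [1.5→2.5]: (47.60+33.02)/2 × 1 = 40.31
  [2.5→4]: (33.02+18.36)/2 × 1.5 = 38.535
  [4→6]: (18.36+8.37)/2 × 2 = 26.73
  Sum = 157.96 µg/mL·h
Tail: C_last/k_e = 8.37/0.393 = 21.298
AUC_0→∞ (oral suspension) = 157.96 + 21.298 = 179.258 µg/mL·h
F = (AUC_ev/D_ev)/(AUC_iv/D_iv) = (179.258/30)/(149/20) = 5.97527/7.45 = 0.8020

F = 0.802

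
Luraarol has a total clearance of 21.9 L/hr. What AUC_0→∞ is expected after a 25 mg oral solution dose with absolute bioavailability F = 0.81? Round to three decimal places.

AUC_0→∞ = F × Dose / CL
        = 0.81 × 25 / 21.9 = 0.924658 mg/L·hr

AUC = 0.925 mg/L·hr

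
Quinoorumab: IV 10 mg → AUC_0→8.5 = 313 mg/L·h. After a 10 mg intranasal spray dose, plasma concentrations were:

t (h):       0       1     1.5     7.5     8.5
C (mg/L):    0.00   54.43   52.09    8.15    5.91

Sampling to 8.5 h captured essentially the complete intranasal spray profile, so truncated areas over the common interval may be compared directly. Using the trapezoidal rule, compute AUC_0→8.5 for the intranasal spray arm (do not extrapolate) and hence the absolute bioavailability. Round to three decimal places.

Trapezoidal AUC_0→8.5 (intranasal spray):
  [0→1]: (0.00+54.43)/2 × 1 = 27.215
  [1→1.5]: (54.43+52.09)/2 × 0.5 = 26.63
  [1.5→7.5]: (52.09+8.15)/2 × 6 = 180.72
  [7.5→8.5]: (8.15+5.91)/2 × 1 = 7.03
  Sum = 241.595 mg/L·h
F = (AUC_ev/D_ev)/(AUC_iv/D_iv) = (241.595/10)/(313/10) = 24.1595/31.3 = 0.7719

F = 0.772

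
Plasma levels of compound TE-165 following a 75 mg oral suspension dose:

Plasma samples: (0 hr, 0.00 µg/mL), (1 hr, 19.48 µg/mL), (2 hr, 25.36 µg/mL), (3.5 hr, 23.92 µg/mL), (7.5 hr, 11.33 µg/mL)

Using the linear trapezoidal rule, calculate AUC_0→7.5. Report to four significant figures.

AUC = 139.6 µg/mL·hr

Trapezoidal AUC_0→7.5:
  [0→1]: (0.00+19.48)/2 × 1 = 9.74
  [1→2]: (19.48+25.36)/2 × 1 = 22.42
  [2→3.5]: (25.36+23.92)/2 × 1.5 = 36.96
  [3.5→7.5]: (23.92+11.33)/2 × 4 = 70.5
  Sum = 139.62 µg/mL·hr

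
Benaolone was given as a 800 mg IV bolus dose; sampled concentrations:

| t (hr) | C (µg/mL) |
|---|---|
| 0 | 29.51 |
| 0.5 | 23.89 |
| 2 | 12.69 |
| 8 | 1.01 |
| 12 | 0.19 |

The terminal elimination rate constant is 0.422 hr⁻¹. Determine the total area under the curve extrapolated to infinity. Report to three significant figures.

AUC = 84.7 µg/mL·hr

Trapezoidal AUC_0→12:
  [0→0.5]: (29.51+23.89)/2 × 0.5 = 13.35
  [0.5→2]: (23.89+12.69)/2 × 1.5 = 27.435
  [2→8]: (12.69+1.01)/2 × 6 = 41.1
  [8→12]: (1.01+0.19)/2 × 4 = 2.4
  Sum = 84.285 µg/mL·hr
Extrapolated tail: C_last / k_e = 0.19 / 0.422 = 0.450
AUC_0→∞ = 84.285 + 0.450 = 84.735 µg/mL·hr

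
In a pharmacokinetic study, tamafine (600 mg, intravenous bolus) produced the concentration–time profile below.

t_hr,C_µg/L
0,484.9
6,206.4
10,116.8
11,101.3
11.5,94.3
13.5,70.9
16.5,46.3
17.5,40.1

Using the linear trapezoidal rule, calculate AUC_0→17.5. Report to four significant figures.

Trapezoidal AUC_0→17.5:
  [0→6]: (484.9+206.4)/2 × 6 = 2073.9
  [6→10]: (206.4+116.8)/2 × 4 = 646.4
  [10→11]: (116.8+101.3)/2 × 1 = 109.05
  [11→11.5]: (101.3+94.3)/2 × 0.5 = 48.9
  [11.5→13.5]: (94.3+70.9)/2 × 2 = 165.2
  [13.5→16.5]: (70.9+46.3)/2 × 3 = 175.8
  [16.5→17.5]: (46.3+40.1)/2 × 1 = 43.2
  Sum = 3262.45 µg/L·hr

AUC = 3262 µg/L·hr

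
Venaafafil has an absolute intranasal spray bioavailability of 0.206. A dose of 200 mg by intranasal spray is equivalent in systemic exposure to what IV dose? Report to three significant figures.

Systemic exposure from an extravascular dose = F × D_ev, so the equivalent IV dose is F × D_ev.
D_iv = F × D_ev = 0.206 × 200 = 41.2 mg

D_iv = 41.2 mg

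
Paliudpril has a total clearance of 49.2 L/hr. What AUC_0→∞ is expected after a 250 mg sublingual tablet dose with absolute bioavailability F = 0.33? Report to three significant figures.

AUC = 1.68 mg/L·hr

AUC_0→∞ = F × Dose / CL
        = 0.33 × 250 / 49.2 = 1.67683 mg/L·hr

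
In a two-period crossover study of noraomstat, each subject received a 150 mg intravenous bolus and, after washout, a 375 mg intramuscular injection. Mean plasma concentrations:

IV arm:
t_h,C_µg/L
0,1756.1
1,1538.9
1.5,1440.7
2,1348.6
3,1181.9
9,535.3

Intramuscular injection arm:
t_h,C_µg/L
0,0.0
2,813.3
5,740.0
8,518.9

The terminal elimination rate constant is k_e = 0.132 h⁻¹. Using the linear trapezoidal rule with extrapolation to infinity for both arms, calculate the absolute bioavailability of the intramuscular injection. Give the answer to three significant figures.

F = 0.264

Trapezoidal AUC_0→9 (IV):
  [0→1]: (1756.1+1538.9)/2 × 1 = 1647.5
  [1→1.5]: (1538.9+1440.7)/2 × 0.5 = 744.9
  [1.5→2]: (1440.7+1348.6)/2 × 0.5 = 697.325
  [2→3]: (1348.6+1181.9)/2 × 1 = 1265.25
  [3→9]: (1181.9+535.3)/2 × 6 = 5151.6
  Sum = 9506.575 µg/L·h
IV tail: 535.3/0.132 = 4055.303; AUC_iv,0→∞ = 9506.575 + 4055.303 = 13561.878 µg/L·h
Trapezoidal AUC_0→8 (intramuscular injection):
  [0→2]: (0.0+813.3)/2 × 2 = 813.3
  [2→5]: (813.3+740.0)/2 × 3 = 2329.95
  [5→8]: (740.0+518.9)/2 × 3 = 1888.35
  Sum = 5031.6 µg/L·h
intramuscular injection tail: 518.9/0.132 = 3931.061; AUC_ev,0→∞ = 5031.6 + 3931.061 = 8962.661 µg/L·h
F = (AUC_ev/D_ev)/(AUC_iv/D_iv) = (8962.661/375)/(13561.878/150) = 23.9004/90.41252 = 0.2643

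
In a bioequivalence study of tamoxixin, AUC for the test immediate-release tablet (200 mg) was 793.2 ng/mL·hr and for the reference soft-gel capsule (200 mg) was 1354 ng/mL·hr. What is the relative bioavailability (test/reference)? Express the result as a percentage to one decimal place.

F_rel = (AUC_test/D_test) / (AUC_ref/D_ref)
      = (793.2/200) / (1354/200)
      = 3.966 / 6.77 = 0.5858 = 58.58%

F_rel = 58.6%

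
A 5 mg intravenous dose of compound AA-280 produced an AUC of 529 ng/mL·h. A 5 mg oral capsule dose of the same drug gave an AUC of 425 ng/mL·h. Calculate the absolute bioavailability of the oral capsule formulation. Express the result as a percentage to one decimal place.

F = (AUC_ev / D_ev) / (AUC_iv / D_iv)
  = (425/5) / (529/5)
  = 85 / 105.8 = 0.8034
  = 80.34%

F = 80.3%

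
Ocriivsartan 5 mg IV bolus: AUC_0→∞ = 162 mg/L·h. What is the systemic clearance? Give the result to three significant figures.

CL = Dose_iv / AUC_0→∞
   = 5 / 162 = 0.0308642 L/h

CL = 0.0309 L/h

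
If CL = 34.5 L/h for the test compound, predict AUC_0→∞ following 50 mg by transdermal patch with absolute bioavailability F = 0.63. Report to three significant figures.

AUC = 0.913 mg/L·h

AUC_0→∞ = F × Dose / CL
        = 0.63 × 50 / 34.5 = 0.913043 mg/L·h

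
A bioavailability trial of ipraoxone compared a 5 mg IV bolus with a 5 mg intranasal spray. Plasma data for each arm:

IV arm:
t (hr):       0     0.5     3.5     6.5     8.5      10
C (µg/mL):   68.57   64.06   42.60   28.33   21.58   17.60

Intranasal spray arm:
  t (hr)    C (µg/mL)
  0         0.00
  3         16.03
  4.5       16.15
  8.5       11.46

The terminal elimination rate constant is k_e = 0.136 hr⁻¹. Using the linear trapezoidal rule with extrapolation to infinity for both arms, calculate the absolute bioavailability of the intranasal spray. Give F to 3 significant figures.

Trapezoidal AUC_0→10 (IV):
  [0→0.5]: (68.57+64.06)/2 × 0.5 = 33.1575
  [0.5→3.5]: (64.06+42.60)/2 × 3 = 159.99
  [3.5→6.5]: (42.60+28.33)/2 × 3 = 106.395
  [6.5→8.5]: (28.33+21.58)/2 × 2 = 49.91
  [8.5→10]: (21.58+17.60)/2 × 1.5 = 29.385
  Sum = 378.8375 µg/mL·hr
IV tail: 17.60/0.136 = 129.412; AUC_iv,0→∞ = 378.8375 + 129.412 = 508.2495 µg/mL·hr
Trapezoidal AUC_0→8.5 (intranasal spray):
  [0→3]: (0.00+16.03)/2 × 3 = 24.045
  [3→4.5]: (16.03+16.15)/2 × 1.5 = 24.135
  [4.5→8.5]: (16.15+11.46)/2 × 4 = 55.22
  Sum = 103.4 µg/mL·hr
intranasal spray tail: 11.46/0.136 = 84.265; AUC_ev,0→∞ = 103.4 + 84.265 = 187.665 µg/mL·hr
F = (AUC_ev/D_ev)/(AUC_iv/D_iv) = (187.665/5)/(508.2495/5) = 37.533/101.6499 = 0.3692

F = 0.369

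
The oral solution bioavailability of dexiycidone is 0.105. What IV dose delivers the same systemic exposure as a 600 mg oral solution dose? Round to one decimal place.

D_iv = 63.0 mg

Systemic exposure from an extravascular dose = F × D_ev, so the equivalent IV dose is F × D_ev.
D_iv = F × D_ev = 0.105 × 600 = 63 mg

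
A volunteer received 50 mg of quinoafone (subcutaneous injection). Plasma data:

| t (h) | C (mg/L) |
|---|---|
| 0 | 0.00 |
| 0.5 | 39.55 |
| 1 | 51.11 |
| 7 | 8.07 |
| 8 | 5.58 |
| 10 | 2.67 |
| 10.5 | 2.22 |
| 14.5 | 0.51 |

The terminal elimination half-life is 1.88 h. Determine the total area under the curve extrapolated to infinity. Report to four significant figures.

Trapezoidal AUC_0→14.5:
  [0→0.5]: (0.00+39.55)/2 × 0.5 = 9.8875
  [0.5→1]: (39.55+51.11)/2 × 0.5 = 22.665
  [1→7]: (51.11+8.07)/2 × 6 = 177.54
  [7→8]: (8.07+5.58)/2 × 1 = 6.825
  [8→10]: (5.58+2.67)/2 × 2 = 8.25
  [10→10.5]: (2.67+2.22)/2 × 0.5 = 1.2225
  [10.5→14.5]: (2.22+0.51)/2 × 4 = 5.46
  Sum = 231.85 mg/L·h
k_e = ln2 / t½ = 0.693147 / 1.88 = 0.3687 h^-1
Extrapolated tail: C_last / k_e = 0.51 / 0.3687 = 1.383
AUC_0→∞ = 231.85 + 1.383 = 233.233 mg/L·h

AUC = 233.2 mg/L·h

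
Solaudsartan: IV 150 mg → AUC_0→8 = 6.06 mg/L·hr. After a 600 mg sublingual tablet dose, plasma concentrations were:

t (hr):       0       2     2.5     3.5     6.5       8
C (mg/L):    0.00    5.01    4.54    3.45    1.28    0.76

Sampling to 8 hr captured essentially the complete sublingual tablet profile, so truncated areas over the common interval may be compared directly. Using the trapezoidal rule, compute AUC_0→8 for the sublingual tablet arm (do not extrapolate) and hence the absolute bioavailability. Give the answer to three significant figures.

Trapezoidal AUC_0→8 (sublingual tablet):
  [0→2]: (0.00+5.01)/2 × 2 = 5.01
  [2→2.5]: (5.01+4.54)/2 × 0.5 = 2.3875
  [2.5→3.5]: (4.54+3.45)/2 × 1 = 3.995
  [3.5→6.5]: (3.45+1.28)/2 × 3 = 7.095
  [6.5→8]: (1.28+0.76)/2 × 1.5 = 1.53
  Sum = 20.0175 mg/L·hr
F = (AUC_ev/D_ev)/(AUC_iv/D_iv) = (20.0175/600)/(6.06/150) = 0.0333625/0.0404 = 0.8258

F = 0.826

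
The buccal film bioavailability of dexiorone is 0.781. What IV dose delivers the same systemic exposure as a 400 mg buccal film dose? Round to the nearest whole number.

Systemic exposure from an extravascular dose = F × D_ev, so the equivalent IV dose is F × D_ev.
D_iv = F × D_ev = 0.781 × 400 = 312.4 mg

D_iv = 312 mg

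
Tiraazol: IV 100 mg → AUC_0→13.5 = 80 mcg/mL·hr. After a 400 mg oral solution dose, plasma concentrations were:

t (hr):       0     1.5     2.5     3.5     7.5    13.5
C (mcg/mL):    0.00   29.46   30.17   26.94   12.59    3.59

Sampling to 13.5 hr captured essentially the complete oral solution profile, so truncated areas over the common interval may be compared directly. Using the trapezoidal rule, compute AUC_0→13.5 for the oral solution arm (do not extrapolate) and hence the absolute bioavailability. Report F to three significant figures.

F = 0.650

Trapezoidal AUC_0→13.5 (oral solution):
  [0→1.5]: (0.00+29.46)/2 × 1.5 = 22.095
  [1.5→2.5]: (29.46+30.17)/2 × 1 = 29.815
  [2.5→3.5]: (30.17+26.94)/2 × 1 = 28.555
  [3.5→7.5]: (26.94+12.59)/2 × 4 = 79.06
  [7.5→13.5]: (12.59+3.59)/2 × 6 = 48.54
  Sum = 208.065 mcg/mL·hr
F = (AUC_ev/D_ev)/(AUC_iv/D_iv) = (208.065/400)/(80/100) = 0.5201625/0.8 = 0.6502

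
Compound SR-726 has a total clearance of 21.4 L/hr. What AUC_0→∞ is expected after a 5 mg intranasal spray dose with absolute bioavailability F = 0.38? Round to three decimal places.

AUC_0→∞ = F × Dose / CL
        = 0.38 × 5 / 21.4 = 0.088785 mg/L·hr

AUC = 0.089 mg/L·hr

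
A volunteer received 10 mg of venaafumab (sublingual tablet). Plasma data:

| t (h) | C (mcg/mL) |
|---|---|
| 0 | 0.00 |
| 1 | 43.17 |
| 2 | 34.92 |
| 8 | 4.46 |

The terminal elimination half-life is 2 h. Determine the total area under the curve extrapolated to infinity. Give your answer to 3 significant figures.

AUC = 192 mcg/mL·h

Trapezoidal AUC_0→8:
  [0→1]: (0.00+43.17)/2 × 1 = 21.585
  [1→2]: (43.17+34.92)/2 × 1 = 39.045
  [2→8]: (34.92+4.46)/2 × 6 = 118.14
  Sum = 178.77 mcg/mL·h
k_e = ln2 / t½ = 0.693147 / 2 = 0.3466 h^-1
Extrapolated tail: C_last / k_e = 4.46 / 0.3466 = 12.868
AUC_0→∞ = 178.77 + 12.868 = 191.638 mcg/mL·h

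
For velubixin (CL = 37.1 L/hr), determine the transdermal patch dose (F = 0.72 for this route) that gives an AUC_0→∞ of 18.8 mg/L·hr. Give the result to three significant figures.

Dose = 969 mg

Dose = CL × AUC_0→∞ / F
     = 37.1 × 18.8 / 0.72 = 968.722 mg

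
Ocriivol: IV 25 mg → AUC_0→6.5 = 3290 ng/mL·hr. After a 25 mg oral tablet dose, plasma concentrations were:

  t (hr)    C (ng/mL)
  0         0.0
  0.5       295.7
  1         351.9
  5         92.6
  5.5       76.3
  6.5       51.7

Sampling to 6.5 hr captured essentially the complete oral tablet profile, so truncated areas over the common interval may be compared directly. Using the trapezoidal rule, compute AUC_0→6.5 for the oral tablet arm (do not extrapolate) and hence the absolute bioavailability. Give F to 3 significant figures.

F = 0.374

Trapezoidal AUC_0→6.5 (oral tablet):
  [0→0.5]: (0.0+295.7)/2 × 0.5 = 73.925
  [0.5→1]: (295.7+351.9)/2 × 0.5 = 161.9
  [1→5]: (351.9+92.6)/2 × 4 = 889.0
  [5→5.5]: (92.6+76.3)/2 × 0.5 = 42.225
  [5.5→6.5]: (76.3+51.7)/2 × 1 = 64.0
  Sum = 1231.05 ng/mL·hr
F = (AUC_ev/D_ev)/(AUC_iv/D_iv) = (1231.05/25)/(3290/25) = 49.242/131.6 = 0.3742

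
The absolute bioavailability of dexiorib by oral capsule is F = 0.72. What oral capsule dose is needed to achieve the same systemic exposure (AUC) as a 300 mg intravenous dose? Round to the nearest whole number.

For equal systemic exposure: F × D_ev = D_iv
D_ev = D_iv / F = 300 / 0.72 = 416.667 mg

D_oral = 417 mg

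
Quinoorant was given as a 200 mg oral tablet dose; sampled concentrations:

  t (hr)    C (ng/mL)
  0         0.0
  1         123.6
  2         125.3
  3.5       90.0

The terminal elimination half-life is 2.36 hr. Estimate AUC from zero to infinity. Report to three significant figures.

Trapezoidal AUC_0→3.5:
  [0→1]: (0.0+123.6)/2 × 1 = 61.8
  [1→2]: (123.6+125.3)/2 × 1 = 124.45
  [2→3.5]: (125.3+90.0)/2 × 1.5 = 161.475
  Sum = 347.725 ng/mL·hr
k_e = ln2 / t½ = 0.693147 / 2.36 = 0.2937 hr^-1
Extrapolated tail: C_last / k_e = 90.0 / 0.2937 = 306.435
AUC_0→∞ = 347.725 + 306.435 = 654.16 ng/mL·hr

AUC = 654 ng/mL·hr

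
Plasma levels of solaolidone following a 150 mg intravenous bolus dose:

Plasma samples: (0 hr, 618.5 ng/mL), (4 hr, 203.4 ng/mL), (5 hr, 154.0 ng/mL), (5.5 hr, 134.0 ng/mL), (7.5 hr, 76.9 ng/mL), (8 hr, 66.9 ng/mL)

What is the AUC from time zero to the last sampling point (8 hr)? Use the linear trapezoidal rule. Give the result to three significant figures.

AUC = 2140 ng/mL·hr

Trapezoidal AUC_0→8:
  [0→4]: (618.5+203.4)/2 × 4 = 1643.8
  [4→5]: (203.4+154.0)/2 × 1 = 178.7
  [5→5.5]: (154.0+134.0)/2 × 0.5 = 72.0
  [5.5→7.5]: (134.0+76.9)/2 × 2 = 210.9
  [7.5→8]: (76.9+66.9)/2 × 0.5 = 35.95
  Sum = 2141.35 ng/mL·hr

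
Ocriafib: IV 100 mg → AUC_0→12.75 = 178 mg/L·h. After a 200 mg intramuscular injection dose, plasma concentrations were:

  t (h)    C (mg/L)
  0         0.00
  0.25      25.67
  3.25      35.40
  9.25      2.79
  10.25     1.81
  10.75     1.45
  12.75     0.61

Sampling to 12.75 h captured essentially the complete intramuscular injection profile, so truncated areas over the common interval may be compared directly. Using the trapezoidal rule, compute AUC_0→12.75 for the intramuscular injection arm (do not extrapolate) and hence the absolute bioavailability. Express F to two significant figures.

F = 0.60

Trapezoidal AUC_0→12.75 (intramuscular injection):
  [0→0.25]: (0.00+25.67)/2 × 0.25 = 3.20875
  [0.25→3.25]: (25.67+35.40)/2 × 3 = 91.605
  [3.25→9.25]: (35.40+2.79)/2 × 6 = 114.57
  [9.25→10.25]: (2.79+1.81)/2 × 1 = 2.3
  [10.25→10.75]: (1.81+1.45)/2 × 0.5 = 0.815
  [10.75→12.75]: (1.45+0.61)/2 × 2 = 2.06
  Sum = 214.55875 mg/L·h
F = (AUC_ev/D_ev)/(AUC_iv/D_iv) = (214.55875/200)/(178/100) = 1.07279/1.78 = 0.6027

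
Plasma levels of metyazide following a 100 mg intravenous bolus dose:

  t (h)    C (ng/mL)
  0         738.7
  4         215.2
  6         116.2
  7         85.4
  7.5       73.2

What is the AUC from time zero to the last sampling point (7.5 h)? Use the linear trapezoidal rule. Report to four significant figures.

Trapezoidal AUC_0→7.5:
  [0→4]: (738.7+215.2)/2 × 4 = 1907.8
  [4→6]: (215.2+116.2)/2 × 2 = 331.4
  [6→7]: (116.2+85.4)/2 × 1 = 100.8
  [7→7.5]: (85.4+73.2)/2 × 0.5 = 39.65
  Sum = 2379.65 ng/mL·h

AUC = 2380 ng/mL·h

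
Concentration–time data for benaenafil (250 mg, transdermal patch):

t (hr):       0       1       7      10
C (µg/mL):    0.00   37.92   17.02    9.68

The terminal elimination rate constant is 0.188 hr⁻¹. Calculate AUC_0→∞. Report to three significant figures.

Trapezoidal AUC_0→10:
  [0→1]: (0.00+37.92)/2 × 1 = 18.96
  [1→7]: (37.92+17.02)/2 × 6 = 164.82
  [7→10]: (17.02+9.68)/2 × 3 = 40.05
  Sum = 223.83 µg/mL·hr
Extrapolated tail: C_last / k_e = 9.68 / 0.188 = 51.489
AUC_0→∞ = 223.83 + 51.489 = 275.319 µg/mL·hr

AUC = 275 µg/mL·hr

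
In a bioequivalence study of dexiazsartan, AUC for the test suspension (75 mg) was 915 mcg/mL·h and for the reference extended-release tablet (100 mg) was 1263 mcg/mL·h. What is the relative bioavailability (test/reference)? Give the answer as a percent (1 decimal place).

F_rel = 96.6%

F_rel = (AUC_test/D_test) / (AUC_ref/D_ref)
      = (915/75) / (1263/100)
      = 12.2 / 12.63 = 0.9660 = 96.60%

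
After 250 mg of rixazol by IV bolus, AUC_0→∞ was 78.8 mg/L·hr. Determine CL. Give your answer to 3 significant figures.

CL = Dose_iv / AUC_0→∞
   = 250 / 78.8 = 3.17259 L/hr

CL = 3.17 L/hr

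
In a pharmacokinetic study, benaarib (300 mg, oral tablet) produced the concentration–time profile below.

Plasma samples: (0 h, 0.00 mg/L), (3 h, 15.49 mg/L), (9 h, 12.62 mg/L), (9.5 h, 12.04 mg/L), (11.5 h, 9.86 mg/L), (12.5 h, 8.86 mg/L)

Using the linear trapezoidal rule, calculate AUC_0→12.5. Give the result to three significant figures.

Trapezoidal AUC_0→12.5:
  [0→3]: (0.00+15.49)/2 × 3 = 23.235
  [3→9]: (15.49+12.62)/2 × 6 = 84.33
  [9→9.5]: (12.62+12.04)/2 × 0.5 = 6.165
  [9.5→11.5]: (12.04+9.86)/2 × 2 = 21.9
  [11.5→12.5]: (9.86+8.86)/2 × 1 = 9.36
  Sum = 144.99 mg/L·h

AUC = 145 mg/L·h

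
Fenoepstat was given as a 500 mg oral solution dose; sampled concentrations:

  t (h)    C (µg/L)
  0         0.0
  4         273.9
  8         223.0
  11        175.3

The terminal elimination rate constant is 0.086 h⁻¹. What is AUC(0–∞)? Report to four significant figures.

Trapezoidal AUC_0→11:
  [0→4]: (0.0+273.9)/2 × 4 = 547.8
  [4→8]: (273.9+223.0)/2 × 4 = 993.8
  [8→11]: (223.0+175.3)/2 × 3 = 597.45
  Sum = 2139.05 µg/L·h
Extrapolated tail: C_last / k_e = 175.3 / 0.086 = 2038.372
AUC_0→∞ = 2139.05 + 2038.372 = 4177.422 µg/L·h

AUC = 4177 µg/L·h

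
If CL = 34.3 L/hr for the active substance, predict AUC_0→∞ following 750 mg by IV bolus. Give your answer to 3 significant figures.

AUC = 21.9 mg/L·hr

AUC_0→∞ = Dose_iv / CL
        = 750 / 34.3 = 21.8659 mg/L·hr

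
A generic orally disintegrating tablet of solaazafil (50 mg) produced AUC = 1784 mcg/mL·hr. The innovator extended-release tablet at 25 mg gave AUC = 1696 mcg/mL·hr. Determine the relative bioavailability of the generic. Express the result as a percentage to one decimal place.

F_rel = 52.6%

F_rel = (AUC_test/D_test) / (AUC_ref/D_ref)
      = (1784/50) / (1696/25)
      = 35.68 / 67.84 = 0.5259 = 52.59%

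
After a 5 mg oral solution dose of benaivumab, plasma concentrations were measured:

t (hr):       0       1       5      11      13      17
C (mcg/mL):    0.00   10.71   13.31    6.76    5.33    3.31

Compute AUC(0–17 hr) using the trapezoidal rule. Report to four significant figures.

Trapezoidal AUC_0→17:
  [0→1]: (0.00+10.71)/2 × 1 = 5.355
  [1→5]: (10.71+13.31)/2 × 4 = 48.04
  [5→11]: (13.31+6.76)/2 × 6 = 60.21
  [11→13]: (6.76+5.33)/2 × 2 = 12.09
  [13→17]: (5.33+3.31)/2 × 4 = 17.28
  Sum = 142.975 mcg/mL·hr

AUC = 143.0 mcg/mL·hr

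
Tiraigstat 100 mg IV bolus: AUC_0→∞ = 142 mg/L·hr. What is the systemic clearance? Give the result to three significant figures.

CL = 0.704 L/hr

CL = Dose_iv / AUC_0→∞
   = 100 / 142 = 0.704225 L/hr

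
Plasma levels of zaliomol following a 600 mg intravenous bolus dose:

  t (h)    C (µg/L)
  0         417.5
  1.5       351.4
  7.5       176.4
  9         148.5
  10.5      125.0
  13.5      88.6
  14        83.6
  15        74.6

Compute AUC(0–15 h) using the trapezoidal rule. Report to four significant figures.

AUC = 3051 µg/L·h

Trapezoidal AUC_0→15:
  [0→1.5]: (417.5+351.4)/2 × 1.5 = 576.675
  [1.5→7.5]: (351.4+176.4)/2 × 6 = 1583.4
  [7.5→9]: (176.4+148.5)/2 × 1.5 = 243.675
  [9→10.5]: (148.5+125.0)/2 × 1.5 = 205.125
  [10.5→13.5]: (125.0+88.6)/2 × 3 = 320.4
  [13.5→14]: (88.6+83.6)/2 × 0.5 = 43.05
  [14→15]: (83.6+74.6)/2 × 1 = 79.1
  Sum = 3051.425 µg/L·h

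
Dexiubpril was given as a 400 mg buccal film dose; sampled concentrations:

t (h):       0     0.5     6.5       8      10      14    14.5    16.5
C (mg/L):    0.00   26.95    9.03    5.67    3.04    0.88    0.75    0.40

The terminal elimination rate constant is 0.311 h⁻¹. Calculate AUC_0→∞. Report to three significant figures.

Trapezoidal AUC_0→16.5:
  [0→0.5]: (0.00+26.95)/2 × 0.5 = 6.7375
  [0.5→6.5]: (26.95+9.03)/2 × 6 = 107.94
  [6.5→8]: (9.03+5.67)/2 × 1.5 = 11.025
  [8→10]: (5.67+3.04)/2 × 2 = 8.71
  [10→14]: (3.04+0.88)/2 × 4 = 7.84
  [14→14.5]: (0.88+0.75)/2 × 0.5 = 0.4075
  [14.5→16.5]: (0.75+0.40)/2 × 2 = 1.15
  Sum = 143.81 mg/L·h
Extrapolated tail: C_last / k_e = 0.40 / 0.311 = 1.286
AUC_0→∞ = 143.81 + 1.286 = 145.096 mg/L·h

AUC = 145 mg/L·h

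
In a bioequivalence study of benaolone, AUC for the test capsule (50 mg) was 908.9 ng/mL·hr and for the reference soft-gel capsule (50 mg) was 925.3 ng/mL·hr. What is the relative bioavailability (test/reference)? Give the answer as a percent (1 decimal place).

F_rel = (AUC_test/D_test) / (AUC_ref/D_ref)
      = (908.9/50) / (925.3/50)
      = 18.178 / 18.506 = 0.9823 = 98.23%

F_rel = 98.2%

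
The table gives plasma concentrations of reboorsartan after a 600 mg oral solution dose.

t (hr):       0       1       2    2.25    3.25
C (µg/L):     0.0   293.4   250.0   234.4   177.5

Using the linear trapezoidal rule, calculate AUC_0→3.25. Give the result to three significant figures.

Trapezoidal AUC_0→3.25:
  [0→1]: (0.0+293.4)/2 × 1 = 146.7
  [1→2]: (293.4+250.0)/2 × 1 = 271.7
  [2→2.25]: (250.0+234.4)/2 × 0.25 = 60.55
  [2.25→3.25]: (234.4+177.5)/2 × 1 = 205.95
  Sum = 684.9 µg/L·hr

AUC = 685 µg/L·hr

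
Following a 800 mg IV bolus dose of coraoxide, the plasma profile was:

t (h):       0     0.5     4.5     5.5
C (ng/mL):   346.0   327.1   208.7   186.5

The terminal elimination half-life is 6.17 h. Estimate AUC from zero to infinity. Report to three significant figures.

AUC = 3100 ng/mL·h

Trapezoidal AUC_0→5.5:
  [0→0.5]: (346.0+327.1)/2 × 0.5 = 168.275
  [0.5→4.5]: (327.1+208.7)/2 × 4 = 1071.6
  [4.5→5.5]: (208.7+186.5)/2 × 1 = 197.6
  Sum = 1437.475 ng/mL·h
k_e = ln2 / t½ = 0.693147 / 6.17 = 0.1123 h^-1
Extrapolated tail: C_last / k_e = 186.5 / 0.1123 = 1660.730
AUC_0→∞ = 1437.475 + 1660.730 = 3098.205 ng/mL·h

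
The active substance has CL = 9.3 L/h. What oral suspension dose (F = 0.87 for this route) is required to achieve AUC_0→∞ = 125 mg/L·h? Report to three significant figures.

Dose = 1340 mg

Dose = CL × AUC_0→∞ / F
     = 9.3 × 125 / 0.87 = 1336.21 mg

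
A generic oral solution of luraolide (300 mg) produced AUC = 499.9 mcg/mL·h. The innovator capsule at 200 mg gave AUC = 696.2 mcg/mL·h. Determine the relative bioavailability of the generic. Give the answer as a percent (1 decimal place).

F_rel = (AUC_test/D_test) / (AUC_ref/D_ref)
      = (499.9/300) / (696.2/200)
      = 1.66633 / 3.481 = 0.4787 = 47.87%

F_rel = 47.9%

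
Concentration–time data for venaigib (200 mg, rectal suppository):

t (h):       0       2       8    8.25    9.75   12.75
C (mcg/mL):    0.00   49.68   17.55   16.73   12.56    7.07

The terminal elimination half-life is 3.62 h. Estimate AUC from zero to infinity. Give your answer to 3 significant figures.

AUC = 344 mcg/mL·h

Trapezoidal AUC_0→12.75:
  [0→2]: (0.00+49.68)/2 × 2 = 49.68
  [2→8]: (49.68+17.55)/2 × 6 = 201.69
  [8→8.25]: (17.55+16.73)/2 × 0.25 = 4.285
  [8.25→9.75]: (16.73+12.56)/2 × 1.5 = 21.9675
  [9.75→12.75]: (12.56+7.07)/2 × 3 = 29.445
  Sum = 307.0675 mcg/mL·h
k_e = ln2 / t½ = 0.693147 / 3.62 = 0.1915 h^-1
Extrapolated tail: C_last / k_e = 7.07 / 0.1915 = 36.919
AUC_0→∞ = 307.0675 + 36.919 = 343.9865 mcg/mL·h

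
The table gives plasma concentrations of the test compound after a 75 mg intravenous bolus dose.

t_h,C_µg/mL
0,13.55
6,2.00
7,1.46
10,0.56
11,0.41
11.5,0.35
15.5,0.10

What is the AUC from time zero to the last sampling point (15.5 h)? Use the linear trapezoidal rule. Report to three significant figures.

AUC = 53.0 µg/mL·h

Trapezoidal AUC_0→15.5:
  [0→6]: (13.55+2.00)/2 × 6 = 46.65
  [6→7]: (2.00+1.46)/2 × 1 = 1.73
  [7→10]: (1.46+0.56)/2 × 3 = 3.03
  [10→11]: (0.56+0.41)/2 × 1 = 0.485
  [11→11.5]: (0.41+0.35)/2 × 0.5 = 0.19
  [11.5→15.5]: (0.35+0.10)/2 × 4 = 0.9
  Sum = 52.985 µg/mL·h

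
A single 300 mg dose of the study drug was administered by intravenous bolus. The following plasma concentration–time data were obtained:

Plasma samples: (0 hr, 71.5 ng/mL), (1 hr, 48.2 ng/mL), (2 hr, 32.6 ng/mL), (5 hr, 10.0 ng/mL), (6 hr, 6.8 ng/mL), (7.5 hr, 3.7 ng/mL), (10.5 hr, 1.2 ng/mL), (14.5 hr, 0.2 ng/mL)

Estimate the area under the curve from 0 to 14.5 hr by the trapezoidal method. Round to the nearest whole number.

AUC = 191 ng/mL·hr

Trapezoidal AUC_0→14.5:
  [0→1]: (71.5+48.2)/2 × 1 = 59.85
  [1→2]: (48.2+32.6)/2 × 1 = 40.4
  [2→5]: (32.6+10.0)/2 × 3 = 63.9
  [5→6]: (10.0+6.8)/2 × 1 = 8.4
  [6→7.5]: (6.8+3.7)/2 × 1.5 = 7.875
  [7.5→10.5]: (3.7+1.2)/2 × 3 = 7.35
  [10.5→14.5]: (1.2+0.2)/2 × 4 = 2.8
  Sum = 190.575 ng/mL·hr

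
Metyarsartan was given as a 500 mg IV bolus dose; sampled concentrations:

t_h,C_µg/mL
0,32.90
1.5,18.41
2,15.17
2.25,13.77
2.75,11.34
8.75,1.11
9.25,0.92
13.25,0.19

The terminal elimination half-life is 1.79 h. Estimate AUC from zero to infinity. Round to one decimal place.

Trapezoidal AUC_0→13.25:
  [0→1.5]: (32.90+18.41)/2 × 1.5 = 38.4825
  [1.5→2]: (18.41+15.17)/2 × 0.5 = 8.395
  [2→2.25]: (15.17+13.77)/2 × 0.25 = 3.6175
  [2.25→2.75]: (13.77+11.34)/2 × 0.5 = 6.2775
  [2.75→8.75]: (11.34+1.11)/2 × 6 = 37.35
  [8.75→9.25]: (1.11+0.92)/2 × 0.5 = 0.5075
  [9.25→13.25]: (0.92+0.19)/2 × 4 = 2.22
  Sum = 96.85 µg/mL·h
k_e = ln2 / t½ = 0.693147 / 1.79 = 0.3872 h^-1
Extrapolated tail: C_last / k_e = 0.19 / 0.3872 = 0.491
AUC_0→∞ = 96.85 + 0.491 = 97.341 µg/mL·h

AUC = 97.3 µg/mL·h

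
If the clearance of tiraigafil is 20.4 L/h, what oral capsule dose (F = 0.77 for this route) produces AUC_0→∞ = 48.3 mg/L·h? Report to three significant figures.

Dose = CL × AUC_0→∞ / F
     = 20.4 × 48.3 / 0.77 = 1279.64 mg

Dose = 1280 mg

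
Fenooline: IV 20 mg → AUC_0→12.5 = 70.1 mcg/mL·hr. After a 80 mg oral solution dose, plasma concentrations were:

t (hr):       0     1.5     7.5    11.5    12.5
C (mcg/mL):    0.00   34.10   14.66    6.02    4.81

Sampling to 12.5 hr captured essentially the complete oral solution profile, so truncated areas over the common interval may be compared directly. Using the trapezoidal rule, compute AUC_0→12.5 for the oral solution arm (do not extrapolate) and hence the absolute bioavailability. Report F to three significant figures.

Trapezoidal AUC_0→12.5 (oral solution):
  [0→1.5]: (0.00+34.10)/2 × 1.5 = 25.575
  [1.5→7.5]: (34.10+14.66)/2 × 6 = 146.28
  [7.5→11.5]: (14.66+6.02)/2 × 4 = 41.36
  [11.5→12.5]: (6.02+4.81)/2 × 1 = 5.415
  Sum = 218.63 mcg/mL·hr
F = (AUC_ev/D_ev)/(AUC_iv/D_iv) = (218.63/80)/(70.1/20) = 2.732875/3.505 = 0.7797

F = 0.780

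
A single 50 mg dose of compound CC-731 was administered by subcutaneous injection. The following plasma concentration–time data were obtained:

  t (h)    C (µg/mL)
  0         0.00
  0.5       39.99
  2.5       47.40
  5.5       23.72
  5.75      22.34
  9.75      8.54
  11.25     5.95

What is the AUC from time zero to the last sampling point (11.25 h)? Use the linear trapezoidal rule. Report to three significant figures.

Trapezoidal AUC_0→11.25:
  [0→0.5]: (0.00+39.99)/2 × 0.5 = 9.9975
  [0.5→2.5]: (39.99+47.40)/2 × 2 = 87.39
  [2.5→5.5]: (47.40+23.72)/2 × 3 = 106.68
  [5.5→5.75]: (23.72+22.34)/2 × 0.25 = 5.7575
  [5.75→9.75]: (22.34+8.54)/2 × 4 = 61.76
  [9.75→11.25]: (8.54+5.95)/2 × 1.5 = 10.8675
  Sum = 282.4525 µg/mL·h

AUC = 282 µg/mL·h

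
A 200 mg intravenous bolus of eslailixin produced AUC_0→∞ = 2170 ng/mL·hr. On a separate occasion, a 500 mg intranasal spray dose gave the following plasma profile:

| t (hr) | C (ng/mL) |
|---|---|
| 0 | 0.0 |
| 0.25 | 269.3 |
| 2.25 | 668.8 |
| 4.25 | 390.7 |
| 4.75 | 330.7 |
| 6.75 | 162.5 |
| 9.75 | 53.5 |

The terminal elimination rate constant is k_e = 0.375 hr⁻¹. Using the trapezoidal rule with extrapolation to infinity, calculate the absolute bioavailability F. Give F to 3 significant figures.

F = 0.585

Trapezoidal AUC_0→9.75 (intranasal spray):
  [0→0.25]: (0.0+269.3)/2 × 0.25 = 33.6625
  [0.25→2.25]: (269.3+668.8)/2 × 2 = 938.1
  [2.25→4.25]: (668.8+390.7)/2 × 2 = 1059.5
  [4.25→4.75]: (390.7+330.7)/2 × 0.5 = 180.35
  [4.75→6.75]: (330.7+162.5)/2 × 2 = 493.2
  [6.75→9.75]: (162.5+53.5)/2 × 3 = 324.0
  Sum = 3028.8125 ng/mL·hr
Tail: C_last/k_e = 53.5/0.375 = 142.667
AUC_0→∞ (intranasal spray) = 3028.8125 + 142.667 = 3171.4795 ng/mL·hr
F = (AUC_ev/D_ev)/(AUC_iv/D_iv) = (3171.4795/500)/(2170/200) = 6.342959/10.85 = 0.5846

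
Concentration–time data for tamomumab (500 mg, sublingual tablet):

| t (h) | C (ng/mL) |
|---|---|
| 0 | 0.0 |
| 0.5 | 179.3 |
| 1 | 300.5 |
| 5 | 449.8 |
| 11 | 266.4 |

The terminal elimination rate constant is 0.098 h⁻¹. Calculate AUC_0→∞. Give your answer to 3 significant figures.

AUC = 6530 ng/mL·h

Trapezoidal AUC_0→11:
  [0→0.5]: (0.0+179.3)/2 × 0.5 = 44.825
  [0.5→1]: (179.3+300.5)/2 × 0.5 = 119.95
  [1→5]: (300.5+449.8)/2 × 4 = 1500.6
  [5→11]: (449.8+266.4)/2 × 6 = 2148.6
  Sum = 3813.975 ng/mL·h
Extrapolated tail: C_last / k_e = 266.4 / 0.098 = 2718.367
AUC_0→∞ = 3813.975 + 2718.367 = 6532.342 ng/mL·h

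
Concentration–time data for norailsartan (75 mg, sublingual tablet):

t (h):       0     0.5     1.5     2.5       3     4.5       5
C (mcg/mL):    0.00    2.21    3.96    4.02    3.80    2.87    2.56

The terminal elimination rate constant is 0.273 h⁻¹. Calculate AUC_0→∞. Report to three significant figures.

Trapezoidal AUC_0→5:
  [0→0.5]: (0.00+2.21)/2 × 0.5 = 0.5525
  [0.5→1.5]: (2.21+3.96)/2 × 1 = 3.085
  [1.5→2.5]: (3.96+4.02)/2 × 1 = 3.99
  [2.5→3]: (4.02+3.80)/2 × 0.5 = 1.955
  [3→4.5]: (3.80+2.87)/2 × 1.5 = 5.0025
  [4.5→5]: (2.87+2.56)/2 × 0.5 = 1.3575
  Sum = 15.9425 mcg/mL·h
Extrapolated tail: C_last / k_e = 2.56 / 0.273 = 9.377
AUC_0→∞ = 15.9425 + 9.377 = 25.3195 mcg/mL·h

AUC = 25.3 mcg/mL·h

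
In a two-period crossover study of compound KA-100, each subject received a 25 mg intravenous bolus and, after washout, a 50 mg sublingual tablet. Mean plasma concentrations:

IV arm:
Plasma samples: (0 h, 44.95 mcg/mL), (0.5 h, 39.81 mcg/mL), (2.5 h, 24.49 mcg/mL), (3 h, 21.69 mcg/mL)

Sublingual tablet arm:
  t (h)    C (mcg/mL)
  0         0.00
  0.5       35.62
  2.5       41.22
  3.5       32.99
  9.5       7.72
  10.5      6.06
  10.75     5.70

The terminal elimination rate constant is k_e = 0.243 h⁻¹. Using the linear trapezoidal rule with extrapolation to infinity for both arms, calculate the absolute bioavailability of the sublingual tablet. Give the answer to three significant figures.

Trapezoidal AUC_0→3 (IV):
  [0→0.5]: (44.95+39.81)/2 × 0.5 = 21.19
  [0.5→2.5]: (39.81+24.49)/2 × 2 = 64.3
  [2.5→3]: (24.49+21.69)/2 × 0.5 = 11.545
  Sum = 97.035 mcg/mL·h
IV tail: 21.69/0.243 = 89.259; AUC_iv,0→∞ = 97.035 + 89.259 = 186.294 mcg/mL·h
Trapezoidal AUC_0→10.75 (sublingual tablet):
  [0→0.5]: (0.00+35.62)/2 × 0.5 = 8.905
  [0.5→2.5]: (35.62+41.22)/2 × 2 = 76.84
  [2.5→3.5]: (41.22+32.99)/2 × 1 = 37.105
  [3.5→9.5]: (32.99+7.72)/2 × 6 = 122.13
  [9.5→10.5]: (7.72+6.06)/2 × 1 = 6.89
  [10.5→10.75]: (6.06+5.70)/2 × 0.25 = 1.47
  Sum = 253.34 mcg/mL·h
sublingual tablet tail: 5.70/0.243 = 23.457; AUC_ev,0→∞ = 253.34 + 23.457 = 276.797 mcg/mL·h
F = (AUC_ev/D_ev)/(AUC_iv/D_iv) = (276.797/50)/(186.294/25) = 5.53594/7.45176 = 0.7429

F = 0.743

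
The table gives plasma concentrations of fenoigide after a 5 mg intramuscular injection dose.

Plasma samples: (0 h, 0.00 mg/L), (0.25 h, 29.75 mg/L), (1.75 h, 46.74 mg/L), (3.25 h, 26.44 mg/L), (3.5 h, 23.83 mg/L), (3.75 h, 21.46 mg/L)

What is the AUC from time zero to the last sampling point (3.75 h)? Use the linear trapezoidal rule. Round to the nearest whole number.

Trapezoidal AUC_0→3.75:
  [0→0.25]: (0.00+29.75)/2 × 0.25 = 3.71875
  [0.25→1.75]: (29.75+46.74)/2 × 1.5 = 57.3675
  [1.75→3.25]: (46.74+26.44)/2 × 1.5 = 54.885
  [3.25→3.5]: (26.44+23.83)/2 × 0.25 = 6.28375
  [3.5→3.75]: (23.83+21.46)/2 × 0.25 = 5.66125
  Sum = 127.91625 mg/L·h

AUC = 128 mg/L·h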